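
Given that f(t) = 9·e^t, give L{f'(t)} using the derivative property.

f(0) = 9, F(s) = 9/(s-1). L{f'(t)} = s·F(s) - f(0) = 9s/(s-1) - 9 = (9s - 9(s-1))/(s-1) = 9/(s-1)

Final answer: 9/(s-1)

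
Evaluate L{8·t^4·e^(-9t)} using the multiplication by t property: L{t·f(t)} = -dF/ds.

Using L{t^n·e^(at)} = n!/(s-a)^(n+1), L{t^4·e^(-9t)} = 24/(s+9)^5, so L{8·t^4·e^(-9t)} = 8·24/(s+9)^5 = 192/(s+9)^5

Final answer: 192/(s+9)^5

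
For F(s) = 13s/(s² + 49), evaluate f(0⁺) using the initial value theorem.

f(0⁺) = lim_{s→∞} s·13s/(s² + 49) = lim_{s→∞} 13s²/(s² + 49) = 13

Final answer: 13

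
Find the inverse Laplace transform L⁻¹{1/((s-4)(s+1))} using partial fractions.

Decompose: A/(s-4) + B/(s+1). A = 1/5, B = -1/5. f(t) = (e^(4t) - e^(-t))/5

Final answer: (e^(4t) - e^(-t))/5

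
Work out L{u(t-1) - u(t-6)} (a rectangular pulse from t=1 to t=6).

L{u(t-a)} = e^(-as)/s. L{u(t-1) - u(t-6)} = (e^(-s) - e^(-6s))/s

Final answer: (e^(-s) - e^(-6s))/s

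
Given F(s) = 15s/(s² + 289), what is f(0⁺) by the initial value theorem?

f(0⁺) = lim_{s→∞} s·15s/(s² + 289) = lim_{s→∞} 15s²/(s² + 289) = 15

Final answer: 15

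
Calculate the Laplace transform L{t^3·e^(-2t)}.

L{t^n·e^(at)} = n!/(s-a)^(n+1), so L{t^3·e^(-2t)} = 6/(s+2)^4

Final answer: 6/(s+2)^4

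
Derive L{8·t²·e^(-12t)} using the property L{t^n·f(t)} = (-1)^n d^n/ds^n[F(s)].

L{e^(-12t)} = 1/(s+12). d/ds[1/(s+12)] = -1/(s+12)². d²/ds²[1/(s+12)] = 2/(s+12)³. So L{t²·e^(-12t)} = (-1)² · 2/(s+12)³ = 2/(s+12)³. Then L{8·t²·e^(-12t)} = 8·2/(s+12)³ = 16/(s+12)³

Final answer: 16/(s+12)³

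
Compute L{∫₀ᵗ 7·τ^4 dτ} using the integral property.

L{∫₀ᵗ f(τ)dτ} = F(s)/s with f(t) = 7t^4. F(s) = 168/s^5, so L{∫₀ᵗ 7·τ^4 dτ} = (168/s^5)/s = 168/s^6. (Check: ∫₀ᵗ 7·τ^4 dτ = 7t^5/5.)

Final answer: 168/s^6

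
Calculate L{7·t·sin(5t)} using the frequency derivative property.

L{sin(5t)} = 5/(s² + 25). By L{t·f(t)} = -F'(s): -d/ds[5/(s² + 25)] = -(5)·(-2s)/(s² + 25)² = 10s/(s² + 25)². Then L{7·t·sin(5t)} = 7·10s/(s² + 25)² = 70s/(s² + 25)²

Final answer: 70s/(s² + 25)²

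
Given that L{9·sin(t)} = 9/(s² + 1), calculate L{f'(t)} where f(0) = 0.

L{f'(t)} = s·F(s) - f(0) = s·9/(s² + 1) - 0 = 9s/(s² + 1)

Final answer: 9s/(s² + 1)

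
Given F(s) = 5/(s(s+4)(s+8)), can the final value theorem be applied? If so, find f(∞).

Poles of sF(s) = 5/((s+4)(s+8)) are at s = -4 and s = -8, both in the left half-plane. Theorem applies. f(∞) = lim_{s→0} sF(s) = 5/(4·8) = 5/32

Final answer: 5/32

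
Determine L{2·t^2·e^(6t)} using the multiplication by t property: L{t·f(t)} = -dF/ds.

Using L{t^n·e^(at)} = n!/(s-a)^(n+1), L{t^2·e^(6t)} = 2/(s-6)^3, so L{2·t^2·e^(6t)} = 2·2/(s-6)^3 = 4/(s-6)^3

Final answer: 4/(s-6)^3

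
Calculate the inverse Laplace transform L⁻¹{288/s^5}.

L⁻¹{n!/s^(n+1)} = t^n with n=4. So L⁻¹{24/s^5} = t^4, and L⁻¹{288/s^5} = (288/24)·t^4 = 12·t^4

Final answer: 12·t^4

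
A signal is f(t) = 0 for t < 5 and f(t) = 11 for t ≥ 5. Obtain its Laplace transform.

f(t) = 11·u(t-5). L{u(t-5)} = e^(-5s)/s, so L{f(t)} = 11·e^(-5s)/s

Final answer: 11·e^(-5s)/s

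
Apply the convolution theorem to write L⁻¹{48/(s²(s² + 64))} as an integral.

48/(s²(s² + 64)) = (1/s²)·(48/(s² + 64)) = L{t}·L{6·sin(8t)}. So f(t) = t*(6·sin(8t)) = ∫₀ᵗ 6τ·sin(8(t-τ)) dτ

Final answer: ∫₀ᵗ 6τ·sin(8(t-τ)) dτ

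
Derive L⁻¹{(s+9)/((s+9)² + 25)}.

Using frequency shift: L⁻¹{(s-a)/((s-a)² + b²)} = e^(at)cos(bt). Here a=-9, b=5

Final answer: e^(-9t)·cos(5t)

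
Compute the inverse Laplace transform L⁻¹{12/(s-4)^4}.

L⁻¹{n!/(s-a)^(n+1)} = t^n·e^(at) with n=3, a=4. So L⁻¹{6/(s-4)^4} = t^3·e^(4t), and L⁻¹{12/(s-4)^4} = (12/6)·t^3·e^(4t) = 2·t^3·e^(4t)

Final answer: 2·t^3·e^(4t)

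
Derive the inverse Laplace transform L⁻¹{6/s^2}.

L⁻¹{n!/s^(n+1)} = t^n with n=1. So L⁻¹{1/s^2} = t, and L⁻¹{6/s^2} = (6/1)·t = 6·t

Final answer: 6·t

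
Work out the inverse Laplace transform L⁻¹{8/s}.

L⁻¹{c/s} = c, so L⁻¹{8/s} = 8

Final answer: 8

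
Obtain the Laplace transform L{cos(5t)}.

L{cos(ωt)} = s/(s² + ω²), so L{cos(5t)} = s/(s² + 25)

Final answer: s/(s² + 25)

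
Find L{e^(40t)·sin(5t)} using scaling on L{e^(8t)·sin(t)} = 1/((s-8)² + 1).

Scaling with a=5: L{e^(40t)·sin(5t)} = (1/5) · 1/((s/5-8)² + 1). Simplifying: 5/((s-40)² + 25)

Final answer: 5/((s-40)² + 25)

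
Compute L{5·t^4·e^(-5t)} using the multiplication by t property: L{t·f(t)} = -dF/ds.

Using L{t^n·e^(at)} = n!/(s-a)^(n+1), L{t^4·e^(-5t)} = 24/(s+5)^5, so L{5·t^4·e^(-5t)} = 5·24/(s+5)^5 = 120/(s+5)^5

Final answer: 120/(s+5)^5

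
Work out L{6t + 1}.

L{6t + 1} = 6·L{t} + L{1} = 6/s² + 1/s

Final answer: 6/s² + 1/s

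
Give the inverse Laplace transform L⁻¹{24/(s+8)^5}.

L⁻¹{n!/(s-a)^(n+1)} = t^n·e^(at) with n=4, a=-8. So L⁻¹{24/(s+8)^5} = t^4·e^(-8t)

Final answer: t^4·e^(-8t)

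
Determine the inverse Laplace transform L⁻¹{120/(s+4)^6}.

L⁻¹{n!/(s-a)^(n+1)} = t^n·e^(at), so L⁻¹{120/(s+4)^6} = t^5·e^(-4t)

Final answer: t^5·e^(-4t)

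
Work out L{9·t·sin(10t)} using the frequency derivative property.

L{sin(10t)} = 10/(s² + 100). By L{t·f(t)} = -F'(s): -d/ds[10/(s² + 100)] = -(10)·(-2s)/(s² + 100)² = 20s/(s² + 100)². Then L{9·t·sin(10t)} = 9·20s/(s² + 100)² = 180s/(s² + 100)²

Final answer: 180s/(s² + 100)²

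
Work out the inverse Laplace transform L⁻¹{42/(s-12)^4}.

L⁻¹{n!/(s-a)^(n+1)} = t^n·e^(at) with n=3, a=12. So L⁻¹{6/(s-12)^4} = t^3·e^(12t), and L⁻¹{42/(s-12)^4} = (42/6)·t^3·e^(12t) = 7·t^3·e^(12t)

Final answer: 7·t^3·e^(12t)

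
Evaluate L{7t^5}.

L{t^n} = n!/s^(n+1). So L{7t^5} = 7·5!/s^6 = 840/s^6

Final answer: 840/s^6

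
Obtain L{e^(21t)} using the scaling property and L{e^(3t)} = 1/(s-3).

Using L{f(at)} = (1/a)F(s/a) with a=7 and f(t) = e^(3t): L{e^(21t)} = (1/7) · 1/((s/7)-3) = (1/7) · 7/(s-21) = 1/(s-21)

Final answer: 1/(s-21)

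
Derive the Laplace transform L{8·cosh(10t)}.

L{cosh(ωt)} = s/(s² - ω²), so L{cosh(10t)} = s/(s² - 100). Then L{8·cosh(10t)} = 8·s/(s² - 100) = 8s/(s² - 100)

Final answer: 8s/(s² - 100)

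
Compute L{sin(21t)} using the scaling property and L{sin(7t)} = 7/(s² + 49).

Using L{f(at)} = (1/a)F(s/a) with a=3: L{sin(21t)} = (1/3) · 7/((s/3)² + 49) = (1/3) · 7·9/(s² + 441) = 21/(s² + 441)

Final answer: 21/(s² + 441)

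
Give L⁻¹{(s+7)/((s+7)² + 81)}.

Using frequency shift: L⁻¹{(s-a)/((s-a)² + b²)} = e^(at)cos(bt). Here a=-7, b=9

Final answer: e^(-7t)·cos(9t)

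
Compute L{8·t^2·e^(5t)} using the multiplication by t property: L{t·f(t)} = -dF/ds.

Using L{t^n·e^(at)} = n!/(s-a)^(n+1), L{t^2·e^(5t)} = 2/(s-5)^3, so L{8·t^2·e^(5t)} = 8·2/(s-5)^3 = 16/(s-5)^3

Final answer: 16/(s-5)^3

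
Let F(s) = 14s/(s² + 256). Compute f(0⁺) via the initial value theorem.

f(0⁺) = lim_{s→∞} s·14s/(s² + 256) = lim_{s→∞} 14s²/(s² + 256) = 14

Final answer: 14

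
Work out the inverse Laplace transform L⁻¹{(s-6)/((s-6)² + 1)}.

Using frequency shift, L⁻¹{(s-6)/((s-6)² + 1)} = e^(6t)·cos(t)

Final answer: e^(6t)·cos(t)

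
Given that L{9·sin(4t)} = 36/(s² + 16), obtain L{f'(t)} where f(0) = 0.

L{f'(t)} = s·F(s) - f(0) = s·36/(s² + 16) - 0 = 36s/(s² + 16)

Final answer: 36s/(s² + 16)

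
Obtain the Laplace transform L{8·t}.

L{t^n} = n!/s^(n+1), so L{t} = 1/s^2. Then L{8·t} = 8·1/s^2 = 8/s^2

Final answer: 8/s^2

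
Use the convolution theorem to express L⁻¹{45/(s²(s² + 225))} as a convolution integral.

45/(s²(s² + 225)) = (1/s²)·(45/(s² + 225)) = L{t}·L{3·sin(15t)}. So f(t) = t*(3·sin(15t)) = ∫₀ᵗ 3τ·sin(15(t-τ)) dτ

Final answer: ∫₀ᵗ 3τ·sin(15(t-τ)) dτ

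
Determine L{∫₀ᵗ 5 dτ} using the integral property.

L{∫₀ᵗ f(τ)dτ} = F(s)/s with f(t) = 5. F(s) = 5/s, so L{∫₀ᵗ 5 dτ} = (5/s)/s = 5/s². (Check: ∫₀ᵗ 5 dτ = 5t.)

Final answer: 5/s²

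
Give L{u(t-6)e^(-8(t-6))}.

u(t-a)f(t-a) with f(t)=e^(-8t). L{e^(-8t)} = 1/(s+8). By time shift: e^(-6s)/(s+8)

Final answer: e^(-6s)/(s+8)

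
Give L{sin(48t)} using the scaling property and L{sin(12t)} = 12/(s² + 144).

Using L{f(at)} = (1/a)F(s/a) with a=4: L{sin(48t)} = (1/4) · 12/((s/4)² + 144) = (1/4) · 12·16/(s² + 2304) = 48/(s² + 2304)

Final answer: 48/(s² + 2304)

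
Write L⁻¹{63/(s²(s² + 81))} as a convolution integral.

63/(s²(s² + 81)) = (1/s²)·(63/(s² + 81)) = L{t}·L{7·sin(9t)}. So f(t) = t*(7·sin(9t)) = ∫₀ᵗ 7τ·sin(9(t-τ)) dτ

Final answer: ∫₀ᵗ 7τ·sin(9(t-τ)) dτ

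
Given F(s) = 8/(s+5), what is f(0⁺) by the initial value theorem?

f(0⁺) = lim_{s→∞} s·8/(s+5) = lim_{s→∞} 8s/(s+5) = 8

Final answer: 8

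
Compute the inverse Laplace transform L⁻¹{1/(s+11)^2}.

L⁻¹{n!/(s-a)^(n+1)} = t^n·e^(at), so L⁻¹{1/(s+11)^2} = t·e^(-11t)

Final answer: t·e^(-11t)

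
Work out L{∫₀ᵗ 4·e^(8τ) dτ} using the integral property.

L{∫₀ᵗ f(τ)dτ} = F(s)/s with F(s) = 4/(s-8), so L{∫₀ᵗ 4·e^(8τ) dτ} = 4/(s(s-8))

Final answer: 4/(s(s-8))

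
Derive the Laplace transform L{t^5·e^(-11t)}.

L{t^n·e^(at)} = n!/(s-a)^(n+1), so L{t^5·e^(-11t)} = 120/(s+11)^6

Final answer: 120/(s+11)^6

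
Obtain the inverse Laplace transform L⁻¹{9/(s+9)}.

L⁻¹{1/(s-a)} = e^(at), so L⁻¹{1/(s+9)} = e^(-9t), and L⁻¹{9/(s+9)} = 9·e^(-9t)

Final answer: 9·e^(-9t)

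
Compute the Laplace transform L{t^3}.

L{t^n} = n!/s^(n+1), so L{t^3} = 6/s^4

Final answer: 6/s^4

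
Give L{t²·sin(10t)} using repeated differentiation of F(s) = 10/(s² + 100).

F(s) = 10/(s² + 100). F'(s) = -20s/(s² + 100)². F''(s) = -20(100 - 3s²)/(s² + 100)³ = (60s² - 2000)/(s² + 100)³. So L{t²·sin(10t)} = (-1)² F''(s) = (60s² - 2000)/(s² + 100)³

Final answer: (60s² - 2000)/(s² + 100)³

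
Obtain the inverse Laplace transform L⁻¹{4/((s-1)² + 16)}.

Using frequency shift, L⁻¹{4/((s-1)² + 16)} = e^t·sin(4t)

Final answer: e^t·sin(4t)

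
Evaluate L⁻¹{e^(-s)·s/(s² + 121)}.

L⁻¹{s/(s² + 121)} = cos(11t). By the time shift theorem, L⁻¹{e^(-as)F(s)} = u(t-a)f(t-a) with a=1, so L⁻¹{e^(-s)·s/(s² + 121)} = u(t-1)·cos(11(t-1))

Final answer: u(t-1)·cos(11(t-1))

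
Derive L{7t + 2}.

L{7t + 2} = 7·L{t} + 2·L{1} = 7/s² + 2/s

Final answer: 7/s² + 2/s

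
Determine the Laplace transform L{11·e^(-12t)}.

L{e^(at)} = 1/(s-a), so L{e^(-12t)} = 1/(s+12). Then L{11·e^(-12t)} = 11/(s+12)

Final answer: 11/(s+12)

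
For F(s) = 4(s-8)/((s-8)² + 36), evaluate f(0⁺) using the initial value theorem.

f(0⁺) = lim_{s→∞} sF(s) = lim_{s→∞} 4s(s-8)/((s-8)² + 36) = 4

Final answer: 4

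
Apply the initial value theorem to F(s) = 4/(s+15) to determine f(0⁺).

f(0⁺) = lim_{s→∞} s·4/(s+15) = lim_{s→∞} 4s/(s+15) = 4

Final answer: 4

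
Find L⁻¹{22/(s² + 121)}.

This is the form c·a/(s² + a²) with a = 11, c = 2. L⁻¹ = 2·sin(11t)

Final answer: 2·sin(11t)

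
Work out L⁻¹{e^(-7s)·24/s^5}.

L⁻¹{24/s^5} = t^4. By the time shift theorem, L⁻¹{e^(-as)F(s)} = u(t-a)f(t-a) with a=7, so L⁻¹{e^(-7s)·24/s^5} = u(t-7)·(t-7)^4

Final answer: u(t-7)·(t-7)^4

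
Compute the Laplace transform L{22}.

L{22} = 22 · L{1} = 22/s

Final answer: 22/s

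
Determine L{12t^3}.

L{t^n} = n!/s^(n+1). So L{12t^3} = 12·3!/s^4 = 72/s^4

Final answer: 72/s^4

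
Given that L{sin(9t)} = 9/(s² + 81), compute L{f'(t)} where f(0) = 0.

L{f'(t)} = s·F(s) - f(0) = s·9/(s² + 81) - 0 = 9s/(s² + 81)

Final answer: 9s/(s² + 81)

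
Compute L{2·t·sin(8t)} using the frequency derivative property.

L{sin(8t)} = 8/(s² + 64). By L{t·f(t)} = -F'(s): -d/ds[8/(s² + 64)] = -(8)·(-2s)/(s² + 64)² = 16s/(s² + 64)². Then L{2·t·sin(8t)} = 2·16s/(s² + 64)² = 32s/(s² + 64)²

Final answer: 32s/(s² + 64)²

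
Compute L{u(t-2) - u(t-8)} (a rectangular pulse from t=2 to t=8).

L{u(t-a)} = e^(-as)/s. L{u(t-2) - u(t-8)} = (e^(-2s) - e^(-8s))/s

Final answer: (e^(-2s) - e^(-8s))/s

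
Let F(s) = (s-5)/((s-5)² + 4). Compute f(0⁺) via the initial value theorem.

f(0⁺) = lim_{s→∞} sF(s) = lim_{s→∞} s(s-5)/((s-5)² + 4) = 1

Final answer: 1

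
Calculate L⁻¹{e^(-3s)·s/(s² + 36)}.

L⁻¹{s/(s² + 36)} = cos(6t). By the time shift theorem, L⁻¹{e^(-as)F(s)} = u(t-a)f(t-a) with a=3, so L⁻¹{e^(-3s)·s/(s² + 36)} = u(t-3)·cos(6(t-3))

Final answer: u(t-3)·cos(6(t-3))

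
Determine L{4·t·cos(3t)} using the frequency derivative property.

L{cos(3t)} = s/(s² + 9). Derivative: d/ds[s/(s² + 9)] = [(s² + 9) - s·2s]/(s² + 9)² = (9 - s²)/(s² + 9)². So L{t·cos(3t)} = -F'(s) = (s² - 9)/(s² + 9)². Then L{4·t·cos(3t)} = 4·(s² - 9)/(s² + 9)²

Final answer: 4·(s² - 9)/(s² + 9)²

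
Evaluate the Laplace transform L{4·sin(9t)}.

L{sin(ωt)} = ω/(s² + ω²), so L{sin(9t)} = 9/(s² + 81). Then L{4·sin(9t)} = 4·9/(s² + 81) = 36/(s² + 81)

Final answer: 36/(s² + 81)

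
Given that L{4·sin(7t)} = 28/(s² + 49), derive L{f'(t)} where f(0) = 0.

L{f'(t)} = s·F(s) - f(0) = s·28/(s² + 49) - 0 = 28s/(s² + 49)

Final answer: 28s/(s² + 49)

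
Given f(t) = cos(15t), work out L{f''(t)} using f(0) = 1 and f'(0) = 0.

F(s) = s/(s² + 225). L{f''(t)} = s²F(s) - sf(0) - f'(0) = s³/(s² + 225) - s = (s³ - s(s² + 225))/(s² + 225) = -225s/(s² + 225)

Final answer: -225s/(s² + 225)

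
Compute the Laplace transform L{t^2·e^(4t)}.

L{t^n·e^(at)} = n!/(s-a)^(n+1), so L{t^2·e^(4t)} = 2/(s-4)^3

Final answer: 2/(s-4)^3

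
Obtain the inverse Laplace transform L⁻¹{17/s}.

L⁻¹{c/s} = c, so L⁻¹{17/s} = 17

Final answer: 17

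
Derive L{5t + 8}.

L{5t + 8} = 5·L{t} + 8·L{1} = 5/s² + 8/s

Final answer: 5/s² + 8/s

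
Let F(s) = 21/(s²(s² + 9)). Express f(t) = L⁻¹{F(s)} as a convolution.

21/(s²(s² + 9)) = (1/s²)·(21/(s² + 9)) = L{t}·L{7·sin(3t)}. So f(t) = t*(7·sin(3t)) = ∫₀ᵗ 7τ·sin(3(t-τ)) dτ

Final answer: ∫₀ᵗ 7τ·sin(3(t-τ)) dτ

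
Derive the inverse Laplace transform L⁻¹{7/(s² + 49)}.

L⁻¹{7/(s² + 49)} = sin(7t)

Final answer: sin(7t)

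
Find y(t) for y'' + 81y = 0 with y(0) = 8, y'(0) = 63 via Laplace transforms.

L{y''} + 81L{y} = 0. s²Y - 8s - 63 + 81Y = 0. Y(s² + 81) = 8s + 63. Y = (8s + 63)/(s² + 81). Inverting: y(t) = 8cos(9t) + 7sin(9t)

Final answer: y(t) = 8cos(9t) + 7sin(9t)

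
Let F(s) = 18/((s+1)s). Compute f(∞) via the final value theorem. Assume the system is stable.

f(∞) = lim_{s→0} sF(s) = lim_{s→0} 18/(s+1) = 18

Final answer: 18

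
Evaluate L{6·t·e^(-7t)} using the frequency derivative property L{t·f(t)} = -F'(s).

L{e^(-7t)} = 1/(s+7). By frequency derivative: L{t·e^(-7t)} = -d/ds[1/(s+7)] = -(-1)/(s+7)² = 1/(s+7)². Then L{6·t·e^(-7t)} = 6·1/(s+7)² = 6/(s+7)²

Final answer: 6/(s+7)²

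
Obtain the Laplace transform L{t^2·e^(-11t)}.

L{t^n·e^(at)} = n!/(s-a)^(n+1), so L{t^2·e^(-11t)} = 2/(s+11)^3

Final answer: 2/(s+11)^3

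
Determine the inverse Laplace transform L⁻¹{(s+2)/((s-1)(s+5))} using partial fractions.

Using partial fractions, f(t) = (3e^t + 3e^(-5t))/6

Final answer: (3e^t + 3e^(-5t))/6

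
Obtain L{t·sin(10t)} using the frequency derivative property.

L{sin(10t)} = 10/(s² + 100). By L{t·f(t)} = -F'(s): -d/ds[10/(s² + 100)] = -(10)·(-2s)/(s² + 100)² = 20s/(s² + 100)²

Final answer: 20s/(s² + 100)²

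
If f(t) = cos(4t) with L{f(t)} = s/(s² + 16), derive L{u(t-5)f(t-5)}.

Time shift theorem: L{u(t-a)f(t-a)} = e^(-as)F(s). Here a=5, F(s) = s/(s² + 16), so L{u(t-5)f(t-5)} = e^(-5s)·s/(s² + 16)

Final answer: e^(-5s)·s/(s² + 16)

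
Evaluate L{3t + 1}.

L{3t + 1} = 3·L{t} + L{1} = 3/s² + 1/s

Final answer: 3/s² + 1/s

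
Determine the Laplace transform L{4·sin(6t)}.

L{sin(ωt)} = ω/(s² + ω²), so L{sin(6t)} = 6/(s² + 36). Then L{4·sin(6t)} = 4·6/(s² + 36) = 24/(s² + 36)

Final answer: 24/(s² + 36)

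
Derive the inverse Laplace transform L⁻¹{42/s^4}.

L⁻¹{n!/s^(n+1)} = t^n with n=3. So L⁻¹{6/s^4} = t^3, and L⁻¹{42/s^4} = (42/6)·t^3 = 7·t^3

Final answer: 7·t^3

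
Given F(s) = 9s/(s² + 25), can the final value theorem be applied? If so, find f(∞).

The final value theorem requires all poles of sF(s) in the left half-plane. sF(s) = 9s²/(s² + 25) has poles at s = ±5i (imaginary axis). Theorem does NOT apply (oscillatory system).

Final answer: Not applicable (oscillatory)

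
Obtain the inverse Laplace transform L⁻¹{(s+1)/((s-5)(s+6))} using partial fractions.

Using partial fractions, f(t) = (6e^(5t) + 5e^(-6t))/11

Final answer: (6e^(5t) + 5e^(-6t))/11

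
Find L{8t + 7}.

L{8t + 7} = 8·L{t} + 7·L{1} = 8/s² + 7/s

Final answer: 8/s² + 7/s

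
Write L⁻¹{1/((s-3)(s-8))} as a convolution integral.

1/((s-3)(s-8)) = (1/(s-3))·(1/(s-8)) = L{e^(3t)}·L{e^(8t)}. So f(t) = e^(3t)*e^(8t) = ∫₀ᵗ e^(3τ)·e^(8(t-τ)) dτ

Final answer: ∫₀ᵗ e^(3τ)·e^(8(t-τ)) dτ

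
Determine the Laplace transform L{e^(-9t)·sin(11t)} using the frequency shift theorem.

Frequency shift: L{e^(at)f(t)} = F(s-a). L{e^(-9t)·sin(11t)} = 11/((s+9)² + 121)

Final answer: 11/((s+9)² + 121)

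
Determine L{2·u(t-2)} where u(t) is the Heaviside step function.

L{u(t-a)} = e^(-as)/s. Here a=2, so L{u(t-2)} = e^(-2s)/s, and L{2·u(t-2)} = 2·e^(-2s)/s

Final answer: 2·e^(-2s)/s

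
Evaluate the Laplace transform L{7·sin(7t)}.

L{sin(ωt)} = ω/(s² + ω²), so L{sin(7t)} = 7/(s² + 49). Then L{7·sin(7t)} = 7·7/(s² + 49) = 49/(s² + 49)

Final answer: 49/(s² + 49)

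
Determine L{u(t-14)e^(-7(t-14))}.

u(t-a)f(t-a) with f(t)=e^(-7t). L{e^(-7t)} = 1/(s+7). By time shift: e^(-14s)/(s+7)

Final answer: e^(-14s)/(s+7)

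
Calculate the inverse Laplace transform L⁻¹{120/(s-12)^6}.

L⁻¹{n!/(s-a)^(n+1)} = t^n·e^(at), so L⁻¹{120/(s-12)^6} = t^5·e^(12t)

Final answer: t^5·e^(12t)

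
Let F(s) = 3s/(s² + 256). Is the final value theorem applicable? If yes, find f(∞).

The final value theorem requires all poles of sF(s) in the left half-plane. sF(s) = 3s²/(s² + 256) has poles at s = ±16i (imaginary axis). Theorem does NOT apply (oscillatory system).

Final answer: Not applicable (oscillatory)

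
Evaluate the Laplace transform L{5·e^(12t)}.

L{e^(at)} = 1/(s-a), so L{e^(12t)} = 1/(s-12). Then L{5·e^(12t)} = 5/(s-12)

Final answer: 5/(s-12)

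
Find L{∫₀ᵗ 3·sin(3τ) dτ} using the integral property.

L{∫₀ᵗ f(τ)dτ} = F(s)/s with F(s) = 9/(s² + 9), so the result is (9/(s² + 9))/s = 9/(s(s² + 9))

Final answer: 9/(s(s² + 9))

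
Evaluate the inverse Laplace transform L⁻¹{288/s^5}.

L⁻¹{n!/s^(n+1)} = t^n with n=4. So L⁻¹{24/s^5} = t^4, and L⁻¹{288/s^5} = (288/24)·t^4 = 12·t^4

Final answer: 12·t^4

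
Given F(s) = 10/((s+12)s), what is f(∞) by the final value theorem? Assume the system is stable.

f(∞) = lim_{s→0} sF(s) = lim_{s→0} 10/(s+12) = 5/6

Final answer: 5/6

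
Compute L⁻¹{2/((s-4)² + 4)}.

Form: b/((s-a)² + b²) → e^(at)sin(bt). With a=4, b=2

Final answer: e^(4t)·sin(2t)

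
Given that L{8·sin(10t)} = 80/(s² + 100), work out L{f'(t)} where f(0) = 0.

L{f'(t)} = s·F(s) - f(0) = s·80/(s² + 100) - 0 = 80s/(s² + 100)

Final answer: 80s/(s² + 100)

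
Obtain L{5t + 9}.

L{5t + 9} = 5·L{t} + 9·L{1} = 5/s² + 9/s

Final answer: 5/s² + 9/s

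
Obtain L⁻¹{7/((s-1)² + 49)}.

Form: b/((s-a)² + b²) → e^(at)sin(bt). With a=1, b=7

Final answer: e^t·sin(7t)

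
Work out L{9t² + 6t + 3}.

L{9t² + 6t + 3} = 9·2/s³ + 6/s² + 3/s = 18/s³ + 6/s² + 3/s

Final answer: 18/s³ + 6/s² + 3/s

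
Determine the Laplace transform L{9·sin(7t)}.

L{sin(ωt)} = ω/(s² + ω²), so L{sin(7t)} = 7/(s² + 49). Then L{9·sin(7t)} = 9·7/(s² + 49) = 63/(s² + 49)

Final answer: 63/(s² + 49)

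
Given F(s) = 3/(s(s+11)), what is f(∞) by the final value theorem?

f(∞) = lim_{s→0} s·3/(s(s+11)) = lim_{s→0} 3/(s+11) = 3/11 = 3/11

Final answer: 3/11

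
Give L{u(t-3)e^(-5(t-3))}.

u(t-a)f(t-a) with f(t)=e^(-5t). L{e^(-5t)} = 1/(s+5). By time shift: e^(-3s)/(s+5)

Final answer: e^(-3s)/(s+5)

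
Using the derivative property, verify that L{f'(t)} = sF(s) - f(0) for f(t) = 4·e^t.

f'(t) = 4e^t. Direct: L{f'(t)} = 4/(s-1). Property: s·4/(s-1) - 4 = (4s - 4(s-1))/(s-1) = 4/(s-1). ✓

Final answer: 4/(s-1)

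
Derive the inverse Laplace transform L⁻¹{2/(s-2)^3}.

L⁻¹{n!/(s-a)^(n+1)} = t^n·e^(at), so L⁻¹{2/(s-2)^3} = t^2·e^(2t)

Final answer: t^2·e^(2t)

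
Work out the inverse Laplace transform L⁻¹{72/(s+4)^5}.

L⁻¹{n!/(s-a)^(n+1)} = t^n·e^(at) with n=4, a=-4. So L⁻¹{24/(s+4)^5} = t^4·e^(-4t), and L⁻¹{72/(s+4)^5} = (72/24)·t^4·e^(-4t) = 3·t^4·e^(-4t)

Final answer: 3·t^4·e^(-4t)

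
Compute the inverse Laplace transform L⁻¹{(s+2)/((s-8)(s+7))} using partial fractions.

Using partial fractions, f(t) = (10e^(8t) + 5e^(-7t))/15

Final answer: (10e^(8t) + 5e^(-7t))/15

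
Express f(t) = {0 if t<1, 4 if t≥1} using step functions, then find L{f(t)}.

f(t) = 4·u(t-1). L{u(t-1)} = e^(-s)/s, so L{f(t)} = 4·e^(-s)/s

Final answer: 4·e^(-s)/s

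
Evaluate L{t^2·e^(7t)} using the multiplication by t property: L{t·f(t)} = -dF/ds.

Using L{t^n·e^(at)} = n!/(s-a)^(n+1), L{t^2·e^(7t)} = 2/(s-7)^3

Final answer: 2/(s-7)^3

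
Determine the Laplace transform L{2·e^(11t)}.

L{e^(at)} = 1/(s-a), so L{e^(11t)} = 1/(s-11). Then L{2·e^(11t)} = 2/(s-11)

Final answer: 2/(s-11)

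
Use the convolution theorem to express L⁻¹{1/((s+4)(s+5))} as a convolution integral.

1/((s+4)(s+5)) = (1/(s+4))·(1/(s+5)) = L{e^(-4t)}·L{e^(-5t)}. So f(t) = e^(-4t)*e^(-5t) = ∫₀ᵗ e^(-4τ)·e^(-5(t-τ)) dτ

Final answer: ∫₀ᵗ e^(-4τ)·e^(-5(t-τ)) dτ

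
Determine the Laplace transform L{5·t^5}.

L{t^n} = n!/s^(n+1), so L{t^5} = 120/s^6. Then L{5·t^5} = 5·120/s^6 = 600/s^6

Final answer: 600/s^6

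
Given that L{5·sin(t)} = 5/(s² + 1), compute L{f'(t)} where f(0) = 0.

L{f'(t)} = s·F(s) - f(0) = s·5/(s² + 1) - 0 = 5s/(s² + 1)

Final answer: 5s/(s² + 1)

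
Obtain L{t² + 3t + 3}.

L{t² + 3t + 3} = 2/s³ + 3/s² + 3/s = 2/s³ + 3/s² + 3/s

Final answer: 2/s³ + 3/s² + 3/s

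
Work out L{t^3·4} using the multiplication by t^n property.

L{4} = 4/s. d^1/ds^1[1/s] = -1/s². d^2/ds^2[1/s] = 2/s^3. d^3/ds^3[1/s] = -6/s^4. So L{t^3} = (-1)^{3}·-6/s^4 = 6/s^4. Then L{t^3·4} = 4·6/s^4 = 24/s^4

Final answer: 24/s^4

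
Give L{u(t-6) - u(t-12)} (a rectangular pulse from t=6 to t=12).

L{u(t-a)} = e^(-as)/s. L{u(t-6) - u(t-12)} = (e^(-6s) - e^(-12s))/s

Final answer: (e^(-6s) - e^(-12s))/s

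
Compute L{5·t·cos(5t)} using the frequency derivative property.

L{cos(5t)} = s/(s² + 25). Derivative: d/ds[s/(s² + 25)] = [(s² + 25) - s·2s]/(s² + 25)² = (25 - s²)/(s² + 25)². So L{t·cos(5t)} = -F'(s) = (s² - 25)/(s² + 25)². Then L{5·t·cos(5t)} = 5·(s² - 25)/(s² + 25)²

Final answer: 5·(s² - 25)/(s² + 25)²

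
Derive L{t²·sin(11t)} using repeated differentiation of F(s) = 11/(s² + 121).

F(s) = 11/(s² + 121). F'(s) = -22s/(s² + 121)². F''(s) = -22(121 - 3s²)/(s² + 121)³ = (66s² - 2662)/(s² + 121)³. So L{t²·sin(11t)} = (-1)² F''(s) = (66s² - 2662)/(s² + 121)³

Final answer: (66s² - 2662)/(s² + 121)³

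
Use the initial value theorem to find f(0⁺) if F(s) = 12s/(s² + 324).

f(0⁺) = lim_{s→∞} s·12s/(s² + 324) = lim_{s→∞} 12s²/(s² + 324) = 12

Final answer: 12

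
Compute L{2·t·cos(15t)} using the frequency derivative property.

L{cos(15t)} = s/(s² + 225). Derivative: d/ds[s/(s² + 225)] = [(s² + 225) - s·2s]/(s² + 225)² = (225 - s²)/(s² + 225)². So L{t·cos(15t)} = -F'(s) = (s² - 225)/(s² + 225)². Then L{2·t·cos(15t)} = 2·(s² - 225)/(s² + 225)²

Final answer: 2·(s² - 225)/(s² + 225)²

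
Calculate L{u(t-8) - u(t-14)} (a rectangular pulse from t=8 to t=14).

L{u(t-a)} = e^(-as)/s. L{u(t-8) - u(t-14)} = (e^(-8s) - e^(-14s))/s

Final answer: (e^(-8s) - e^(-14s))/s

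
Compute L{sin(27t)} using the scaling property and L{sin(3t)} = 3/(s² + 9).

Using L{f(at)} = (1/a)F(s/a) with a=9: L{sin(27t)} = (1/9) · 3/((s/9)² + 9) = (1/9) · 3·81/(s² + 729) = 27/(s² + 729)

Final answer: 27/(s² + 729)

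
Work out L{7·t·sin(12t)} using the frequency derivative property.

L{sin(12t)} = 12/(s² + 144). By L{t·f(t)} = -F'(s): -d/ds[12/(s² + 144)] = -(12)·(-2s)/(s² + 144)² = 24s/(s² + 144)². Then L{7·t·sin(12t)} = 7·24s/(s² + 144)² = 168s/(s² + 144)²

Final answer: 168s/(s² + 144)²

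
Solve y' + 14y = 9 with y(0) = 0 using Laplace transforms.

sY + 14Y = 9/s. Y = 9/(s(s+14)). Partial fractions: Y = 9/14/s - 9/14/(s+14)

Final answer: y(t) = 9/14(1 - e^(-14t))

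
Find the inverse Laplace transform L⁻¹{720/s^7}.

L⁻¹{n!/s^(n+1)} = t^n with n=6. So L⁻¹{720/s^7} = t^6

Final answer: t^6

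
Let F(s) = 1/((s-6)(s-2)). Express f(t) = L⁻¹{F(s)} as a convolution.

1/((s-6)(s-2)) = (1/(s-6))·(1/(s-2)) = L{e^(6t)}·L{e^(2t)}. So f(t) = e^(6t)*e^(2t) = ∫₀ᵗ e^(6τ)·e^(2(t-τ)) dτ

Final answer: ∫₀ᵗ e^(6τ)·e^(2(t-τ)) dτ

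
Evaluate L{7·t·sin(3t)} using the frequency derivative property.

L{sin(3t)} = 3/(s² + 9). By L{t·f(t)} = -F'(s): -d/ds[3/(s² + 9)] = -(3)·(-2s)/(s² + 9)² = 6s/(s² + 9)². Then L{7·t·sin(3t)} = 7·6s/(s² + 9)² = 42s/(s² + 9)²

Final answer: 42s/(s² + 9)²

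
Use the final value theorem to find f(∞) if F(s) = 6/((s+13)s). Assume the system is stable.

f(∞) = lim_{s→0} sF(s) = lim_{s→0} 6/(s+13) = 6/13

Final answer: 6/13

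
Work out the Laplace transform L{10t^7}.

L{10t^7} = 10 · L{t^7} = 10 · 5040/s^8 = 50400/s^8

Final answer: 50400/s^8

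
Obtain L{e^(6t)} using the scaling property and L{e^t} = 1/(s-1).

Using L{f(at)} = (1/a)F(s/a) with a=6 and f(t) = e^t: L{e^(6t)} = (1/6) · 1/((s/6)-1) = (1/6) · 6/(s-6) = 1/(s-6)

Final answer: 1/(s-6)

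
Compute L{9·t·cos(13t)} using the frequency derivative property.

L{cos(13t)} = s/(s² + 169). Derivative: d/ds[s/(s² + 169)] = [(s² + 169) - s·2s]/(s² + 169)² = (169 - s²)/(s² + 169)². So L{t·cos(13t)} = -F'(s) = (s² - 169)/(s² + 169)². Then L{9·t·cos(13t)} = 9·(s² - 169)/(s² + 169)²

Final answer: 9·(s² - 169)/(s² + 169)²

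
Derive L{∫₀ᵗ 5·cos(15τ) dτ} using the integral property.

L{∫₀ᵗ f(τ)dτ} = F(s)/s with F(s) = 5s/(s² + 225), so the result is (5s/(s² + 225))/s = 5/(s² + 225)

Final answer: 5/(s² + 225)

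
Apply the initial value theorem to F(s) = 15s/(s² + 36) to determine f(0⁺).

f(0⁺) = lim_{s→∞} s·15s/(s² + 36) = lim_{s→∞} 15s²/(s² + 36) = 15

Final answer: 15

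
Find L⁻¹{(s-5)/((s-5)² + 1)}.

Using frequency shift: L⁻¹{(s-a)/((s-a)² + b²)} = e^(at)cos(bt). Here a=5, b=1

Final answer: e^(5t)·cos(t)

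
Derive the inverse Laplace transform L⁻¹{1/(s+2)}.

L⁻¹{1/(s-a)} = e^(at), so L⁻¹{1/(s+2)} = e^(-2t)

Final answer: e^(-2t)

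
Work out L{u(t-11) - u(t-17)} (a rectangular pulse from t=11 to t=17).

L{u(t-a)} = e^(-as)/s. L{u(t-11) - u(t-17)} = (e^(-11s) - e^(-17s))/s

Final answer: (e^(-11s) - e^(-17s))/s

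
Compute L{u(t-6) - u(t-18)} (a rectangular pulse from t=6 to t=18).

L{u(t-a)} = e^(-as)/s. L{u(t-6) - u(t-18)} = (e^(-6s) - e^(-18s))/s

Final answer: (e^(-6s) - e^(-18s))/s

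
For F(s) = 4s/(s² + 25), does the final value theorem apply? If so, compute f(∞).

The final value theorem requires all poles of sF(s) in the left half-plane. sF(s) = 4s²/(s² + 25) has poles at s = ±5i (imaginary axis). Theorem does NOT apply (oscillatory system).

Final answer: Not applicable (oscillatory)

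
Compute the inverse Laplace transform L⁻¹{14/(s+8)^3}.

L⁻¹{n!/(s-a)^(n+1)} = t^n·e^(at) with n=2, a=-8. So L⁻¹{2/(s+8)^3} = t^2·e^(-8t), and L⁻¹{14/(s+8)^3} = (14/2)·t^2·e^(-8t) = 7·t^2·e^(-8t)

Final answer: 7·t^2·e^(-8t)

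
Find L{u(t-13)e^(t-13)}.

u(t-a)f(t-a) with f(t)=e^t. L{e^t} = 1/(s-1). By time shift: e^(-13s)/(s-1)

Final answer: e^(-13s)/(s-1)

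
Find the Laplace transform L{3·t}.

L{t^n} = n!/s^(n+1), so L{t} = 1/s^2. Then L{3·t} = 3·1/s^2 = 3/s^2

Final answer: 3/s^2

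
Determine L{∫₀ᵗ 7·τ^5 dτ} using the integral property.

L{∫₀ᵗ f(τ)dτ} = F(s)/s with f(t) = 7t^5. F(s) = 840/s^6, so L{∫₀ᵗ 7·τ^5 dτ} = (840/s^6)/s = 840/s^7. (Check: ∫₀ᵗ 7·τ^5 dτ = 7t^6/6.)

Final answer: 840/s^7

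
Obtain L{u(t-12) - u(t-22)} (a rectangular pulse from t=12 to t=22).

L{u(t-a)} = e^(-as)/s. L{u(t-12) - u(t-22)} = (e^(-12s) - e^(-22s))/s

Final answer: (e^(-12s) - e^(-22s))/s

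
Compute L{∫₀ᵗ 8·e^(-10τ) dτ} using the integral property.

L{∫₀ᵗ f(τ)dτ} = F(s)/s with F(s) = 8/(s+10), so L{∫₀ᵗ 8·e^(-10τ) dτ} = 8/(s(s+10))

Final answer: 8/(s(s+10))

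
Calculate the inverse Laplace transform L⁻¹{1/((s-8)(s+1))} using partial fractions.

Decompose: A/(s-8) + B/(s+1). A = 1/9, B = -1/9. f(t) = (e^(8t) - e^(-t))/9

Final answer: (e^(8t) - e^(-t))/9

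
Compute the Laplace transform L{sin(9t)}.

L{sin(ωt)} = ω/(s² + ω²), so L{sin(9t)} = 9/(s² + 81)

Final answer: 9/(s² + 81)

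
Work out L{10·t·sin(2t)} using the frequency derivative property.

L{sin(2t)} = 2/(s² + 4). By L{t·f(t)} = -F'(s): -d/ds[2/(s² + 4)] = -(2)·(-2s)/(s² + 4)² = 4s/(s² + 4)². Then L{10·t·sin(2t)} = 10·4s/(s² + 4)² = 40s/(s² + 4)²

Final answer: 40s/(s² + 4)²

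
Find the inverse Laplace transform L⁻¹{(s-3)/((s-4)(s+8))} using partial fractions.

Using partial fractions, f(t) = (e^(4t) + 11e^(-8t))/12

Final answer: (e^(4t) + 11e^(-8t))/12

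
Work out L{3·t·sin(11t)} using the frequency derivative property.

L{sin(11t)} = 11/(s² + 121). By L{t·f(t)} = -F'(s): -d/ds[11/(s² + 121)] = -(11)·(-2s)/(s² + 121)² = 22s/(s² + 121)². Then L{3·t·sin(11t)} = 3·22s/(s² + 121)² = 66s/(s² + 121)²

Final answer: 66s/(s² + 121)²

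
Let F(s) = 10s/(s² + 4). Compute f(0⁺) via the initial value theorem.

f(0⁺) = lim_{s→∞} s·10s/(s² + 4) = lim_{s→∞} 10s²/(s² + 4) = 10

Final answer: 10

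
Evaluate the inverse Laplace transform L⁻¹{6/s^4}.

L⁻¹{n!/s^(n+1)} = t^n with n=3. So L⁻¹{6/s^4} = t^3

Final answer: t^3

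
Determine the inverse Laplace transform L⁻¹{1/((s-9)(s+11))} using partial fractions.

Decompose: A/(s-9) + B/(s+11). A = 1/20, B = -1/20. f(t) = (e^(9t) - e^(-11t))/20

Final answer: (e^(9t) - e^(-11t))/20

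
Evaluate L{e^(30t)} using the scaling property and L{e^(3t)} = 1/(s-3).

Using L{f(at)} = (1/a)F(s/a) with a=10 and f(t) = e^(3t): L{e^(30t)} = (1/10) · 1/((s/10)-3) = (1/10) · 10/(s-30) = 1/(s-30)

Final answer: 1/(s-30)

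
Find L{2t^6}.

L{t^n} = n!/s^(n+1). So L{2t^6} = 2·6!/s^7 = 1440/s^7

Final answer: 1440/s^7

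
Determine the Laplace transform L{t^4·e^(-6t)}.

L{t^n·e^(at)} = n!/(s-a)^(n+1), so L{t^4·e^(-6t)} = 24/(s+6)^5

Final answer: 24/(s+6)^5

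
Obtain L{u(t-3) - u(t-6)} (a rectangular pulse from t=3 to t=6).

L{u(t-a)} = e^(-as)/s. L{u(t-3) - u(t-6)} = (e^(-3s) - e^(-6s))/s

Final answer: (e^(-3s) - e^(-6s))/s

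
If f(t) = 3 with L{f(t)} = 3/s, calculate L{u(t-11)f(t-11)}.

Time shift theorem: L{u(t-a)f(t-a)} = e^(-as)F(s). Here a=11, F(s) = 3/s, so L{u(t-11)f(t-11)} = e^(-11s)·3/s

Final answer: e^(-11s)·3/s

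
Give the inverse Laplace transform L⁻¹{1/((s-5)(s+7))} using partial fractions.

Decompose: A/(s-5) + B/(s+7). A = 1/12, B = -1/12. f(t) = (e^(5t) - e^(-7t))/12

Final answer: (e^(5t) - e^(-7t))/12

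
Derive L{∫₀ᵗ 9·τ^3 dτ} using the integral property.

L{∫₀ᵗ f(τ)dτ} = F(s)/s with f(t) = 9t^3. F(s) = 54/s^4, so L{∫₀ᵗ 9·τ^3 dτ} = (54/s^4)/s = 54/s^5. (Check: ∫₀ᵗ 9·τ^3 dτ = 9t^4/4.)

Final answer: 54/s^5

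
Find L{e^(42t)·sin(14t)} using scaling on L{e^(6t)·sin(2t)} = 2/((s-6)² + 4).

Scaling with a=7: L{e^(42t)·sin(14t)} = (1/7) · 2/((s/7-6)² + 4). Simplifying: 14/((s-42)² + 196)

Final answer: 14/((s-42)² + 196)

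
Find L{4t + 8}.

L{4t + 8} = 4·L{t} + 8·L{1} = 4/s² + 8/s

Final answer: 4/s² + 8/s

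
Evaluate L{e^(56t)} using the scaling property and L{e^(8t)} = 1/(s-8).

Using L{f(at)} = (1/a)F(s/a) with a=7 and f(t) = e^(8t): L{e^(56t)} = (1/7) · 1/((s/7)-8) = (1/7) · 7/(s-56) = 1/(s-56)

Final answer: 1/(s-56)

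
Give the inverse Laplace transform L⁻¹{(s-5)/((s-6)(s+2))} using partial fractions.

Using partial fractions, f(t) = (e^(6t) + 7e^(-2t))/8

Final answer: (e^(6t) + 7e^(-2t))/8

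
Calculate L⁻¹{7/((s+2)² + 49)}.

Form: b/((s-a)² + b²) → e^(at)sin(bt). With a=-2, b=7

Final answer: e^(-2t)·sin(7t)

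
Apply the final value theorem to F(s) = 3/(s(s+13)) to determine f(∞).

f(∞) = lim_{s→0} s·3/(s(s+13)) = lim_{s→0} 3/(s+13) = 3/13 = 3/13

Final answer: 3/13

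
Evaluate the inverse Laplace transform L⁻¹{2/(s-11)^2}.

L⁻¹{n!/(s-a)^(n+1)} = t^n·e^(at) with n=1, a=11. So L⁻¹{1/(s-11)^2} = t·e^(11t), and L⁻¹{2/(s-11)^2} = (2/1)·t·e^(11t) = 2·t·e^(11t)

Final answer: 2·t·e^(11t)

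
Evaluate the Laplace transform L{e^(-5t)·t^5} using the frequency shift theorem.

L{e^(at)·t^n} = n!/(s-a)^(n+1), so L{e^(-5t)·t^5} = 120/(s+5)^6

Final answer: 120/(s+5)^6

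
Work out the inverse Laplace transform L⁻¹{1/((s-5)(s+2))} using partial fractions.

Decompose: A/(s-5) + B/(s+2). A = 1/7, B = -1/7. f(t) = (e^(5t) - e^(-2t))/7

Final answer: (e^(5t) - e^(-2t))/7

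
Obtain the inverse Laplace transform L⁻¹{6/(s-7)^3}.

L⁻¹{n!/(s-a)^(n+1)} = t^n·e^(at) with n=2, a=7. So L⁻¹{2/(s-7)^3} = t^2·e^(7t), and L⁻¹{6/(s-7)^3} = (6/2)·t^2·e^(7t) = 3·t^2·e^(7t)

Final answer: 3·t^2·e^(7t)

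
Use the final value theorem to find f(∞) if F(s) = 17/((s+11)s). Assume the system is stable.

f(∞) = lim_{s→0} sF(s) = lim_{s→0} 17/(s+11) = 17/11

Final answer: 17/11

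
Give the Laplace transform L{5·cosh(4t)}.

L{cosh(ωt)} = s/(s² - ω²), so L{cosh(4t)} = s/(s² - 16). Then L{5·cosh(4t)} = 5·s/(s² - 16) = 5s/(s² - 16)

Final answer: 5s/(s² - 16)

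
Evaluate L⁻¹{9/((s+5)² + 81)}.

Form: b/((s-a)² + b²) → e^(at)sin(bt). With a=-5, b=9

Final answer: e^(-5t)·sin(9t)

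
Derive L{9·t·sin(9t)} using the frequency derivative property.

L{sin(9t)} = 9/(s² + 81). By L{t·f(t)} = -F'(s): -d/ds[9/(s² + 81)] = -(9)·(-2s)/(s² + 81)² = 18s/(s² + 81)². Then L{9·t·sin(9t)} = 9·18s/(s² + 81)² = 162s/(s² + 81)²

Final answer: 162s/(s² + 81)²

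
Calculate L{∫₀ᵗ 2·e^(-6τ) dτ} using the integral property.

L{∫₀ᵗ f(τ)dτ} = F(s)/s with F(s) = 2/(s+6), so L{∫₀ᵗ 2·e^(-6τ) dτ} = 2/(s(s+6))

Final answer: 2/(s(s+6))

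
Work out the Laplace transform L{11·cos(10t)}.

L{cos(ωt)} = s/(s² + ω²), so L{cos(10t)} = s/(s² + 100). Then L{11·cos(10t)} = 11·s/(s² + 100) = 11s/(s² + 100)

Final answer: 11s/(s² + 100)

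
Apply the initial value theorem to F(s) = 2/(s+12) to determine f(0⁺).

f(0⁺) = lim_{s→∞} s·2/(s+12) = lim_{s→∞} 2s/(s+12) = 2

Final answer: 2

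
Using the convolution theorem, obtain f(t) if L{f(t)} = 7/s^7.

7/s^7 = (7/s)·(1/s^6) = L{7}·L{t^5/120}. By convolution, f(t) = 7*t^5/120 = ∫₀ᵗ 7·τ^5/120 dτ = 7·t^6/720

Final answer: 7·t^6/720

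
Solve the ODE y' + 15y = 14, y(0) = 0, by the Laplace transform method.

sY + 15Y = 14/s. Y = 14/(s(s+15)). Partial fractions: Y = 14/15/s - 14/15/(s+15)

Final answer: y(t) = 14/15(1 - e^(-15t))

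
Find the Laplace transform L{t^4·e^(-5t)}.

L{t^n·e^(at)} = n!/(s-a)^(n+1), so L{t^4·e^(-5t)} = 24/(s+5)^5

Final answer: 24/(s+5)^5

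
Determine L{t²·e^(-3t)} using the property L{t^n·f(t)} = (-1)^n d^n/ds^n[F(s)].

L{e^(-3t)} = 1/(s+3). d/ds[1/(s+3)] = -1/(s+3)². d²/ds²[1/(s+3)] = 2/(s+3)³. So L{t²·e^(-3t)} = (-1)² · 2/(s+3)³ = 2/(s+3)³

Final answer: 2/(s+3)³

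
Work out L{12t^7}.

L{t^n} = n!/s^(n+1). So L{12t^7} = 12·7!/s^8 = 60480/s^8

Final answer: 60480/s^8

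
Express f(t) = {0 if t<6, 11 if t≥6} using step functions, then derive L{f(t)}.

f(t) = 11·u(t-6). L{u(t-6)} = e^(-6s)/s, so L{f(t)} = 11·e^(-6s)/s

Final answer: 11·e^(-6s)/s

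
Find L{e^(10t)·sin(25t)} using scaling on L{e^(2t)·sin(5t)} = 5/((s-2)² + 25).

Scaling with a=5: L{e^(10t)·sin(25t)} = (1/5) · 5/((s/5-2)² + 25). Simplifying: 25/((s-10)² + 625)

Final answer: 25/((s-10)² + 625)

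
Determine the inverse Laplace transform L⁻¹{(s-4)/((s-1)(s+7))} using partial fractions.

Using partial fractions, f(t) = (-3e^t + 11e^(-7t))/8

Final answer: (-3e^t + 11e^(-7t))/8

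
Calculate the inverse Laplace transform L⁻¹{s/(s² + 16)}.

L⁻¹{s/(s² + 16)} = cos(4t)

Final answer: cos(4t)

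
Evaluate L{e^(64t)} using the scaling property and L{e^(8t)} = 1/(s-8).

Using L{f(at)} = (1/a)F(s/a) with a=8 and f(t) = e^(8t): L{e^(64t)} = (1/8) · 1/((s/8)-8) = (1/8) · 8/(s-64) = 1/(s-64)

Final answer: 1/(s-64)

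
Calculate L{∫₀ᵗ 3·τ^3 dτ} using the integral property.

L{∫₀ᵗ f(τ)dτ} = F(s)/s with f(t) = 3t^3. F(s) = 18/s^4, so L{∫₀ᵗ 3·τ^3 dτ} = (18/s^4)/s = 18/s^5. (Check: ∫₀ᵗ 3·τ^3 dτ = 3t^4/4.)

Final answer: 18/s^5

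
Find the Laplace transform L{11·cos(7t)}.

L{cos(ωt)} = s/(s² + ω²), so L{cos(7t)} = s/(s² + 49). Then L{11·cos(7t)} = 11·s/(s² + 49) = 11s/(s² + 49)

Final answer: 11s/(s² + 49)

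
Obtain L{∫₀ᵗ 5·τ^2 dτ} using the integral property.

L{∫₀ᵗ f(τ)dτ} = F(s)/s with f(t) = 5t^2. F(s) = 10/s^3, so L{∫₀ᵗ 5·τ^2 dτ} = (10/s^3)/s = 10/s^4. (Check: ∫₀ᵗ 5·τ^2 dτ = 5t^3/3.)

Final answer: 10/s^4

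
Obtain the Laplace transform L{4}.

L{4} = 4 · L{1} = 4/s

Final answer: 4/s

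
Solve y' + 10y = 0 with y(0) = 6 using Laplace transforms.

L{y'} + 10L{y} = 0. sY - 6 + 10Y = 0. Y(s+10) = 6. Y = 6/(s+10)

Final answer: y(t) = 6e^(-10t)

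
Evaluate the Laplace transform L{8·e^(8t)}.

L{e^(at)} = 1/(s-a), so L{e^(8t)} = 1/(s-8). Then L{8·e^(8t)} = 8/(s-8)

Final answer: 8/(s-8)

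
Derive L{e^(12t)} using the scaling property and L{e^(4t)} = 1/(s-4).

Using L{f(at)} = (1/a)F(s/a) with a=3 and f(t) = e^(4t): L{e^(12t)} = (1/3) · 1/((s/3)-4) = (1/3) · 3/(s-12) = 1/(s-12)

Final answer: 1/(s-12)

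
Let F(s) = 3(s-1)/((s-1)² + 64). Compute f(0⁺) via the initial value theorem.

f(0⁺) = lim_{s→∞} sF(s) = lim_{s→∞} 3s(s-1)/((s-1)² + 64) = 3

Final answer: 3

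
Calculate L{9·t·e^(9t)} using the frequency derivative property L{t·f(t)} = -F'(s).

L{e^(9t)} = 1/(s-9). By frequency derivative: L{t·e^(9t)} = -d/ds[1/(s-9)] = -(-1)/(s-9)² = 1/(s-9)². Then L{9·t·e^(9t)} = 9·1/(s-9)² = 9/(s-9)²

Final answer: 9/(s-9)²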